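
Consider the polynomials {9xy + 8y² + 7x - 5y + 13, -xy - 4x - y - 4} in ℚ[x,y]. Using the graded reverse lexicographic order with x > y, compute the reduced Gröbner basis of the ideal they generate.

G = {x² - 132/29x - 161/29, xy + 4x + y + 4, y² - 29/8x - 7/4y - 23/8}

f_1 = 9xy + 8y² + 7x - 5y + 13, LT = xy.
f_2 = -xy - 4x - y - 4, LT = xy.

S(f_1,f_2): lcm = xy. S = 8/9y² - 29/9x - 14/9y - 23/9.
  leading term y²: no divisor's leading term divides it; move 8/9y² to the remainder.
  leading term x: no divisor's leading term divides it; move -29/9x to the remainder.
  leading term y: no divisor's leading term divides it; move -14/9y to the remainder.
  leading term 1: no divisor's leading term divides it; move -23/9 to the remainder.
  remainder 8/9y² - 29/9x - 14/9y - 23/9 ≠ 0; add g_3 = 8/9y² - 29/9x - 14/9y - 23/9 to the basis.

S(f_1,g_3): lcm = xy². S = 8/9y³ + 29/8x² + 91/36xy - 5/9y² + 23/8x + 13/9y.
  leading term y³: subtract (y)·g_3 from 8/9y³ + 29/8x² + 91/36xy - 5/9y² + 23/8x + 13/9y → 29/8x² + 23/4xy + y² + 23/8x + 4y
  leading term x²: no divisor's leading term divides it; move 29/8x² to the remainder.
  leading term xy: subtract (23/36)·f_1 from 23/4xy + y² + 23/8x + 4y → -37/9y² - 115/72x + 259/36y - 299/36
  leading term y²: subtract (-37/8)·g_3 from -37/9y² - 115/72x + 259/36y - 299/36 → -33/2x - 161/8
  leading term x: no divisor's leading term divides it; move -33/2x to the remainder.
  leading term 1: no divisor's leading term divides it; move -161/8 to the remainder.
  remainder 29/8x² - 33/2x - 161/8 ≠ 0; add g_4 = 29/8x² - 33/2x - 161/8 to the basis.

The other S-polynomials (S(f_2,g_3), S(f_1,g_4), S(f_2,g_4), S(g_3,g_4)) all reduce to 0 modulo the current basis, so we have a Gröbner basis.
Inter-reduce: drop elements whose leading term is divisible by another's, tail-reduce, and make monic.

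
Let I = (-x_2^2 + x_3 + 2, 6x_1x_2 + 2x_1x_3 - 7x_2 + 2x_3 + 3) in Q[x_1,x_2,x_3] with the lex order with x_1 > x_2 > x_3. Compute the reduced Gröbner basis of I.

G = {x_1x_2 + 1/3x_1x_3 - 7/6x_2 + 1/3x_3 + 1/2, x_1x_3^2 - 9x_1x_3 - 18x_1 - 13/2x_2x_3 - 9/2x_2 + x_3^2 + 12x_3 + 21, x_2^2 - x_3 - 2}

This is the nonlinear analogue of row-reducing a linear system.

f_1 = -x_2^2 + x_3 + 2, LT = x_2^2.
f_2 = 6x_1x_2 + 2x_1x_3 - 7x_2 + 2x_3 + 3, LT = x_1x_2.

S(f_1,f_2): lcm = x_1x_2^2. S = -1/3x_1x_2x_3 - x_1x_3 - 2x_1 + 7/6x_2^2 - 1/3x_2x_3 - 1/2x_2.
  leading term x_1x_2x_3: subtract (-1/18x_3)·f_2 from -1/3x_1x_2x_3 - x_1x_3 - 2x_1 + 7/6x_2^2 - 1/3x_2x_3 - 1/2x_2 → 1/9x_1x_3^2 - x_1x_3 - 2x_1 + 7/6x_2^2 - 13/18x_2x_3 - 1/2x_2 + 1/9x_3^2 + 1/6x_3
  leading term x_1x_3^2: no divisor's leading term divides it; move 1/9x_1x_3^2 to the remainder.
  leading term x_1x_3: no divisor's leading term divides it; move -x_1x_3 to the remainder.
  leading term x_1: no divisor's leading term divides it; move -2x_1 to the remainder.
  leading term x_2^2: subtract (-7/6)·f_1 from 7/6x_2^2 - 13/18x_2x_3 - 1/2x_2 + 1/9x_3^2 + 1/6x_3 → -13/18x_2x_3 - 1/2x_2 + 1/9x_3^2 + 4/3x_3 + 7/3
  leading term x_2x_3: no divisor's leading term divides it; move -13/18x_2x_3 to the remainder.
  leading term x_2: no divisor's leading term divides it; move -1/2x_2 to the remainder.
  leading term x_3^2: no divisor's leading term divides it; move 1/9x_3^2 to the remainder.
  leading term x_3: no divisor's leading term divides it; move 4/3x_3 to the remainder.
  leading term 1: no divisor's leading term divides it; move 7/3 to the remainder.
  remainder 1/9x_1x_3^2 - x_1x_3 - 2x_1 - 13/18x_2x_3 - 1/2x_2 + 1/9x_3^2 + 4/3x_3 + 7/3 ≠ 0; add g_3 = 1/9x_1x_3^2 - x_1x_3 - 2x_1 - 13/18x_2x_3 - 1/2x_2 + 1/9x_3^2 + 4/3x_3 + 7/3 to the basis.

The other S-polynomials (S(f_1,g_3), S(f_2,g_3)) all reduce to 0 modulo the current basis, so we have a Gröbner basis.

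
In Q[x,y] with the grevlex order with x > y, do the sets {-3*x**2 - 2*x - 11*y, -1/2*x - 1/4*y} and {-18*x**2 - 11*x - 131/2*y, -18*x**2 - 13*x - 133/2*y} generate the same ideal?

Yes, the ideals are equal.

Two ideals are equal iff their reduced Gröbner bases coincide (the reduced basis is unique for a fixed ordering).
Buchberger on the first generating set:
f_1 = -3*x**2 - 2*x - 11*y, LT = x**2.
f_2 = -1/2*x - 1/4*y, LT = x.

S(f_1,f_2): lcm = x**2. S = -1/2*x*y + 2/3*x + 11/3*y.
  reduce S modulo (f_1, f_2):
  remainder 1/4*y**2 + 10/3*y ≠ 0; add g_3 = 1/4*y**2 + 10/3*y to the basis.

The other S-polynomials (S(f_1,g_3), S(f_2,g_3)) all reduce to 0 modulo the current basis, so we have a Gröbner basis.
Inter-reduce: drop elements whose leading term is divisible by another's, tail-reduce, and make monic.
Reduced Gröbner basis: {y**2 + 40/3*y, x + 1/2*y}.

Buchberger on the second generating set:
h_1 = -18*x**2 - 11*x - 131/2*y, LT = x**2.
h_2 = -18*x**2 - 13*x - 133/2*y, LT = x**2.

S(h_1,h_2): lcm = x**2. S = -1/9*x - 1/18*y.
  reduce S modulo (h_1, h_2):
  remainder -1/9*x - 1/18*y ≠ 0; add k_3 = -1/9*x - 1/18*y to the basis.

S(h_1,k_3): lcm = x**2. S = -1/2*x*y + 11/18*x + 131/36*y.
  reduce S modulo (h_1, h_2, k_3):
  remainder 1/4*y**2 + 10/3*y ≠ 0; add k_4 = 1/4*y**2 + 10/3*y to the basis.

The other S-polynomials (S(h_2,k_3), S(h_1,k_4), S(h_2,k_4), S(k_3,k_4)) all reduce to 0 modulo the current basis, so we have a Gröbner basis.
Inter-reduce: drop elements whose leading term is divisible by another's, tail-reduce, and make monic.
Reduced Gröbner basis: {y**2 + 40/3*y, x + 1/2*y}.

The two bases agree; hence the ideals are identical.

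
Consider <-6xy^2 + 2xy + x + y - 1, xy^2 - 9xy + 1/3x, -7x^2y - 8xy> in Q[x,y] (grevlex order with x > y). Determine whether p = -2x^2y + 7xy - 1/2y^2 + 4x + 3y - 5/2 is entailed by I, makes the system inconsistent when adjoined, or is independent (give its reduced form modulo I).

First compute the reduced Gröbner basis of I by Buchberger's algorithm.
f_1 = -6xy^2 + 2xy + x + y - 1, LT = xy^2.
f_2 = xy^2 - 9xy + 1/3x, LT = xy^2.
f_3 = -7x^2y - 8xy, LT = x^2y.

S(f_1,f_2): lcm = xy^2. S = 26/3xy - 1/2x - 1/6y + 1/6.
  reduce S modulo (f_1, f_2, f_3):
  remainder 26/3xy - 1/2x - 1/6y + 1/6 ≠ 0; add h_4 = 26/3xy - 1/2x - 1/6y + 1/6 to the basis.

S(f_1,f_3): lcm = x^2y^2. S = -1/3x^2y - 8/7xy^2 - 1/6x^2 - 1/6xy + 1/6x.
  reduce S modulo (f_1, f_2, f_3, h_4):
  remainder -1/6x^2 - 73/2184x - 141/728y + 141/728 ≠ 0; add h_5 = -1/6x^2 - 73/2184x - 141/728y + 141/728 to the basis.

S(f_2,f_3): lcm = x^2y^2. S = -9x^2y - 8/7xy^2 + 1/3x^2.
  reduce S modulo (f_1, f_2, f_3, h_4, h_5):
  remainder 49/156x - 141/364y + 141/364 ≠ 0; add h_6 = 49/156x - 141/364y + 141/364 to the basis.

S(f_1,h_4): lcm = xy^2. S = -43/156xy + 1/52y^2 - 1/6x - 29/156y + 1/6.
  reduce S modulo (f_1, f_2, f_3, h_4, h_5, h_6):
  remainder 1/52y^2 - 3713/8918y + 7083/17836 ≠ 0; add h_7 = 1/52y^2 - 3713/8918y + 7083/17836 to the basis.

S(f_1,h_5): lcm = x^2y^2. S = -1/3x^2y - 73/364xy^2 - 423/364y^3 - 1/6x^2 - 1/6xy + 423/364y^2 + 1/6x.
  reduce S modulo (f_1, f_2, f_3, h_4, h_5, h_6, h_7):
  remainder -21205204485/42824236y + 21205204485/42824236 ≠ 0; add h_8 = -21205204485/42824236y + 21205204485/42824236 to the basis.

The other S-polynomials (S(f_2,h_4), S(f_3,h_4), S(f_2,h_5), S(f_3,h_5), S(h_4,h_5), S(f_1,h_6), S(f_2,h_6), S(f_3,h_6), S(h_4,h_6), S(h_5,h_6), S(f_1,h_7), S(f_2,h_7), S(f_3,h_7), S(h_4,h_7), S(h_5,h_7), S(h_6,h_7), S(f_1,h_8), S(f_2,h_8), S(f_3,h_8), S(h_4,h_8), S(h_5,h_8), S(h_6,h_8), S(h_7,h_8)) all reduce to 0 modulo the current basis, so we have a Gröbner basis.
Inter-reduce: drop elements whose leading term is divisible by another's, tail-reduce, and make monic.
Reduced Gröbner basis: {x, y - 1}.
Label its elements g_1 = x, g_2 = y - 1.

Reduce p = -2x^2y + 7xy - 1/2y^2 + 4x + 3y - 5/2 modulo G:
  leading term x^2y: subtract (-2xy)·g_1 from -2x^2y + 7xy - 1/2y^2 + 4x + 3y - 5/2 → 7xy - 1/2y^2 + 4x + 3y - 5/2
  leading term xy: subtract (7y)·g_1 from 7xy - 1/2y^2 + 4x + 3y - 5/2 → -1/2y^2 + 4x + 3y - 5/2
  leading term y^2: subtract (-1/2y)·g_2 from -1/2y^2 + 4x + 3y - 5/2 → 4x + 5/2y - 5/2
  leading term x: subtract (4)·g_1 from 4x + 5/2y - 5/2 → 5/2y - 5/2
  leading term y: subtract (5/2)·g_2 from 5/2y - 5/2 → 0
  normal form = 0.
Since the normal form is 0, p ∈ I.

-2x^2y + 7xy - 1/2y^2 + 4x + 3y - 5/2 lies in I (it reduces to 0).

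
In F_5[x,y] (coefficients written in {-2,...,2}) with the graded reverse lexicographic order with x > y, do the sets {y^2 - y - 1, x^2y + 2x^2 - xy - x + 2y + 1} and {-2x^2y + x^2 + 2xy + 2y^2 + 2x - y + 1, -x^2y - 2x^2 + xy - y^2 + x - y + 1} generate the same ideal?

For a fixed monomial order, each ideal has a unique reduced Gröbner basis; comparing bases decides equality.
Buchberger on the first generating set:
f_1 = y^2 - y - 1, LT = y^2.
f_2 = x^2y + 2x^2 - xy - x + 2y + 1, LT = x^2y.

S(f_1,f_2): lcm = x^2y^2. S = 2x^2y + xy^2 - x^2 + xy - 2y^2 - y.
  reduce S modulo (f_1, f_2):
  remainder -xy - 2x - 2y + 1 ≠ 0; add g_3 = -xy - 2x - 2y + 1 to the basis.

S(f_2,g_3): lcm = x^2y. S = 2xy + 2y + 1.
  reduce S modulo (f_1, f_2, g_3):
  remainder x - 2y - 2 ≠ 0; add g_4 = x - 2y - 2 to the basis.

The other S-polynomials (S(f_1,g_3), S(f_1,g_4), S(f_2,g_4), S(g_3,g_4)) all reduce to 0 modulo the current basis, so we have a Gröbner basis.
Inter-reduce: drop elements whose leading term is divisible by another's, tail-reduce, and make monic.
Reduced Gröbner basis: {y^2 - y - 1, x - 2y - 2}.

Buchberger on the second generating set:
h_1 = -2x^2y + x^2 + 2xy + 2y^2 + 2x - y + 1, LT = x^2y.
h_2 = -x^2y - 2x^2 + xy - y^2 + x - y + 1, LT = x^2y.

S(h_1,h_2): lcm = x^2y. S = -2y^2 + 2y - 2.
  reduce S modulo (h_1, h_2):
  remainder -2y^2 + 2y - 2 ≠ 0; add k_3 = -2y^2 + 2y - 2 to the basis.

S(h_1,k_3): lcm = x^2y^2. S = -2x^2y - xy^2 - y^3 - x^2 - xy - 2y^2 + 2y.
  reduce S modulo (h_1, h_2, k_3):
  remainder -2x^2 + xy - x - y - 1 ≠ 0; add k_4 = -2x^2 + xy - x - y - 1 to the basis.

The other S-polynomials (S(h_2,k_3), S(h_1,k_4), S(h_2,k_4), S(k_3,k_4)) all reduce to 0 modulo the current basis, so we have a Gröbner basis.
Inter-reduce: drop elements whose leading term is divisible by another's, tail-reduce, and make monic.
Reduced Gröbner basis: {x^2 + 2xy - 2x - 2y - 2, y^2 - y + 1}.

The bases are distinct; the ideals are different.

No, the ideals differ.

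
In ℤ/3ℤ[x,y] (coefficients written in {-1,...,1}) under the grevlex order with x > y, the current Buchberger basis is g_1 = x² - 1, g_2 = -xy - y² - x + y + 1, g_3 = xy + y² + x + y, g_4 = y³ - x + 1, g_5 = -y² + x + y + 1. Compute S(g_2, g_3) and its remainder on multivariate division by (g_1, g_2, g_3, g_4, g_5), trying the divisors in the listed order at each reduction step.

S(g_2, g_3) = y - 1; remainder on division = y - 1.

lcm(LM(g_2), LM(g_3)) = xy.
S = (lcm/LT(g_2))·g_2 − (lcm/LT(g_3))·g_3 = y - 1.
Reduce S modulo (g_1, g_2, g_3, g_4, g_5) in that order:
  leading term y: no divisor's leading term divides it; move y to the remainder.
  leading term 1: no divisor's leading term divides it; move -1 to the remainder.
The remainder y - 1 is nonzero, so it would be added as the next basis element.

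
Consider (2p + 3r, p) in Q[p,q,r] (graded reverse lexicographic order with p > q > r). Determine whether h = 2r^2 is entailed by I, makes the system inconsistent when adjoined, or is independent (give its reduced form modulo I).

First compute the reduced Gröbner basis of I by Buchberger's algorithm.
f_1 = 2p + 3r, LT = p.
f_2 = p, LT = p.

S(f_1,f_2): lcm = p. S = 3/2r.
  reduce S modulo (f_1, f_2):
  remainder 3/2r ≠ 0; add k_3 = 3/2r to the basis.

The other S-polynomials (S(f_1,k_3), S(f_2,k_3)) all reduce to 0 modulo the current basis, so we have a Gröbner basis.
Inter-reduce: drop elements whose leading term is divisible by another's, tail-reduce, and make monic.
Reduced Gröbner basis: {p, r}.
Label its elements g_1 = p, g_2 = r.

Reduce h = 2r^2 modulo G:
  leading term r^2: subtract (2r)·g_2 from 2r^2 → 0
  normal form = 0.
Since the normal form is 0, h ∈ I.

Ideal membership is decidable via reduction modulo a Gröbner basis.

2r^2 lies in I (it reduces to 0).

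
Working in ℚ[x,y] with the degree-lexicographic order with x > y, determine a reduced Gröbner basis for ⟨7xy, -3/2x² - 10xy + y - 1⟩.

G = {x² - ⅔y + ⅔, xy, y² - y}

f_1 = 7xy, LT = xy.
f_2 = -3/2x² - 10xy + y - 1, LT = x².

S(f_1,f_2): lcm = x²y. S = -20/3xy² + ⅔y² - ⅔y.
  reduce S modulo (f_1, f_2):
  remainder ⅔y² - ⅔y ≠ 0; add g_3 = ⅔y² - ⅔y to the basis.

The other S-polynomials (S(f_1,g_3), S(f_2,g_3)) all reduce to 0 modulo the current basis, so we have a Gröbner basis.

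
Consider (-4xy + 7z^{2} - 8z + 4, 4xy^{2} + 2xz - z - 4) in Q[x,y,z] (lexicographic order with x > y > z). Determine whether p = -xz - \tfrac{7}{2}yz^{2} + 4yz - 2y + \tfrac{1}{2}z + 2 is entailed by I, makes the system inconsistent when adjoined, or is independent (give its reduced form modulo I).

First compute the reduced Gröbner basis of I by Buchberger's algorithm.
f_1 = -4xy + 7z^{2} - 8z + 4, LT = xy.
f_2 = 4xy^{2} + 2xz - z - 4, LT = xy^{2}.

S(f_1,f_2): lcm = xy^{2}. S = -\tfrac{1}{2}xz - \tfrac{7}{4}yz^{2} + 2yz - y + \tfrac{1}{4}z + 1.
  leading term xz: no divisor's leading term divides it; move -\tfrac{1}{2}xz to the remainder.
  leading term yz^{2}: no divisor's leading term divides it; move -\tfrac{7}{4}yz^{2} to the remainder.
  leading term yz: no divisor's leading term divides it; move 2yz to the remainder.
  leading term y: no divisor's leading term divides it; move -y to the remainder.
  leading term z: no divisor's leading term divides it; move \tfrac{1}{4}z to the remainder.
  leading term 1: no divisor's leading term divides it; move 1 to the remainder.
  remainder -\tfrac{1}{2}xz - \tfrac{7}{4}yz^{2} + 2yz - y + \tfrac{1}{4}z + 1 ≠ 0; add h_3 = -\tfrac{1}{2}xz - \tfrac{7}{4}yz^{2} + 2yz - y + \tfrac{1}{4}z + 1 to the basis.

S(f_1,h_3): lcm = xyz. S = -\tfrac{7}{2}y^{2}z^{2} + 4y^{2}z - 2y^{2} + \tfrac{1}{2}yz + 2y - \tfrac{7}{4}z^{3} + 2z^{2} - z.
  leading term y^{2}z^{2}: no divisor's leading term divides it; move -\tfrac{7}{2}y^{2}z^{2} to the remainder.
  leading term y^{2}z: no divisor's leading term divides it; move 4y^{2}z to the remainder.
  leading term y^{2}: no divisor's leading term divides it; move -2y^{2} to the remainder.
  leading term yz: no divisor's leading term divides it; move \tfrac{1}{2}yz to the remainder.
  leading term y: no divisor's leading term divides it; move 2y to the remainder.
  leading term z^{3}: no divisor's leading term divides it; move -\tfrac{7}{4}z^{3} to the remainder.
  leading term z^{2}: no divisor's leading term divides it; move 2z^{2} to the remainder.
  leading term z: no divisor's leading term divides it; move -z to the remainder.
  remainder -\tfrac{7}{2}y^{2}z^{2} + 4y^{2}z - 2y^{2} + \tfrac{1}{2}yz + 2y - \tfrac{7}{4}z^{3} + 2z^{2} - z ≠ 0; add h_4 = -\tfrac{7}{2}y^{2}z^{2} + 4y^{2}z - 2y^{2} + \tfrac{1}{2}yz + 2y - \tfrac{7}{4}z^{3} + 2z^{2} - z to the basis.

The other S-polynomials (S(f_2,h_3), S(f_1,h_4), S(f_2,h_4), S(h_3,h_4)) all reduce to 0 modulo the current basis, so we have a Gröbner basis.
Inter-reduce: drop elements whose leading term is divisible by another's, tail-reduce, and make monic.
Reduced Gröbner basis: {xy - \tfrac{7}{4}z^{2} + 2z - 1, xz + \tfrac{7}{2}yz^{2} - 4yz + 2y - \tfrac{1}{2}z - 2, y^{2}z^{2} - \tfrac{8}{7}y^{2}z + \tfrac{4}{7}y^{2} - \tfrac{1}{7}yz - \tfrac{4}{7}y + \tfrac{1}{2}z^{3} - \tfrac{4}{7}z^{2} + \tfrac{2}{7}z}.
Label its elements g_1 = xy - \tfrac{7}{4}z^{2} + 2z - 1, g_2 = xz + \tfrac{7}{2}yz^{2} - 4yz + 2y - \tfrac{1}{2}z - 2, g_3 = y^{2}z^{2} - \tfrac{8}{7}y^{2}z + \tfrac{4}{7}y^{2} - \tfrac{1}{7}yz - \tfrac{4}{7}y + \tfrac{1}{2}z^{3} - \tfrac{4}{7}z^{2} + \tfrac{2}{7}z.

Reduce p = -xz - \tfrac{7}{2}yz^{2} + 4yz - 2y + \tfrac{1}{2}z + 2 modulo G:
  leading term xz: subtract (-1)·g_2 from -xz - \tfrac{7}{2}yz^{2} + 4yz - 2y + \tfrac{1}{2}z + 2 → 0
  normal form = 0.
Since the normal form is 0, p ∈ I.

-xz - \tfrac{7}{2}yz^{2} + 4yz - 2y + \tfrac{1}{2}z + 2 lies in I (it reduces to 0).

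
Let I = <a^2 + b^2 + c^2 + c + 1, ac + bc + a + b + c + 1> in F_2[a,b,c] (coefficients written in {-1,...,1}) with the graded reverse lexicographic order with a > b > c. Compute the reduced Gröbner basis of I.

G = {c^3 + c, a^2 + b^2 + c^2 + c + 1, ac + bc + a + b + c + 1}

f_1 = a^2 + b^2 + c^2 + c + 1, LT = a^2.
f_2 = ac + bc + a + b + c + 1, LT = ac.

S(f_1,f_2): lcm = a^2c. S = abc + b^2c + c^3 + a^2 + ab + ac + c^2 + a + c.
  leading term abc: subtract (b)·f_2 from abc + b^2c + c^3 + a^2 + ab + ac + c^2 + a + c → c^3 + a^2 + b^2 + ac + bc + c^2 + a + b + c
  leading term c^3: no divisor's leading term divides it; move c^3 to the remainder.
  leading term a^2: subtract (1)·f_1 from a^2 + b^2 + ac + bc + c^2 + a + b + c → ac + bc + a + b + 1
  leading term ac: subtract (1)·f_2 from ac + bc + a + b + 1 → c
  leading term c: no divisor's leading term divides it; move c to the remainder.
  remainder c^3 + c ≠ 0; add g_3 = c^3 + c to the basis.

The other S-polynomials (S(f_1,g_3), S(f_2,g_3)) all reduce to 0 modulo the current basis, so we have a Gröbner basis.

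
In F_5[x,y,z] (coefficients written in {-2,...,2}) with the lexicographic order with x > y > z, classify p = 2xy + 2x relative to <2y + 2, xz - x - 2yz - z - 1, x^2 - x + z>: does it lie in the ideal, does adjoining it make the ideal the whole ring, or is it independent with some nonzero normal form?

First compute the reduced Gröbner basis of I by Buchberger's algorithm.
f_1 = 2y + 2, LT = y.
f_2 = xz - x - 2yz - z - 1, LT = xz.
f_3 = x^2 - x + z, LT = x^2.

S(f_2,f_3): lcm = x^2z. S = -x^2 - 2xyz - x - z^2.
  reduce S modulo (f_1, f_2, f_3):
  remainder -z^2 - z + 2 ≠ 0; add h_4 = -z^2 - z + 2 to the basis.

The other S-polynomials (S(f_1,f_2), S(f_1,f_3), S(f_1,h_4), S(f_2,h_4), S(f_3,h_4)) all reduce to 0 modulo the current basis, so we have a Gröbner basis.
Inter-reduce: drop elements whose leading term is divisible by another's, tail-reduce, and make monic.
Reduced Gröbner basis: {x^2 - x + z, xz - x + z - 1, y + 1, z^2 + z - 2}.
Label its elements g_1 = x^2 - x + z, g_2 = xz - x + z - 1, g_3 = y + 1, g_4 = z^2 + z - 2.

Reduce p = 2xy + 2x modulo G:
  leading term xy: subtract (2x)·g_3 from 2xy + 2x → 0
  normal form = 0.
Since the normal form is 0, p ∈ I.

2xy + 2x lies in I (it reduces to 0).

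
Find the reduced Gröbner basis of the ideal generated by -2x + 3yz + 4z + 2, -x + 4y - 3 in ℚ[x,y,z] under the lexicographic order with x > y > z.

f_1 = -2x + 3yz + 4z + 2, LT = x.
f_2 = -x + 4y - 3, LT = x.

S(f_1,f_2): lcm = x. S = -3/2yz + 4y - 2z - 4.
  leading term yz: no divisor's leading term divides it; move -3/2yz to the remainder.
  leading term y: no divisor's leading term divides it; move 4y to the remainder.
  leading term z: no divisor's leading term divides it; move -2z to the remainder.
  leading term 1: no divisor's leading term divides it; move -4 to the remainder.
  remainder -3/2yz + 4y - 2z - 4 ≠ 0; add g_3 = -3/2yz + 4y - 2z - 4 to the basis.

The other S-polynomials (S(f_1,g_3), S(f_2,g_3)) all reduce to 0 modulo the current basis, so we have a Gröbner basis.
Inter-reduce: drop elements whose leading term is divisible by another's, tail-reduce, and make monic.

G = {x - 4y + 3, yz - 8/3y + 4/3z + 8/3}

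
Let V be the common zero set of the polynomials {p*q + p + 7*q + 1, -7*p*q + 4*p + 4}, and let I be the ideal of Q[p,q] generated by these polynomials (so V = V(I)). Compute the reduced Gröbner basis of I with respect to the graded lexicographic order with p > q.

G = {q**2 - 17/49*q, p + 49/11*q + 1}

The reduced Gröbner basis is the canonical form of the ideal for this ordering.

f_1 = p*q + p + 7*q + 1, LT = p*q.
f_2 = -7*p*q + 4*p + 4, LT = p*q.

S(f_1,f_2): lcm = p*q. S = 11/7*p + 7*q + 11/7.
  leading term p: no divisor's leading term divides it; move 11/7*p to the remainder.
  leading term q: no divisor's leading term divides it; move 7*q to the remainder.
  leading term 1: no divisor's leading term divides it; move 11/7 to the remainder.
  remainder 11/7*p + 7*q + 11/7 ≠ 0; add g_3 = 11/7*p + 7*q + 11/7 to the basis.

S(f_1,g_3): lcm = p*q. S = -49/11*q**2 + p + 6*q + 1.
  leading term q**2: no divisor's leading term divides it; move -49/11*q**2 to the remainder.
  leading term p: subtract (7/11)·g_3 from p + 6*q + 1 → 17/11*q
  leading term q: no divisor's leading term divides it; move 17/11*q to the remainder.
  remainder -49/11*q**2 + 17/11*q ≠ 0; add g_4 = -49/11*q**2 + 17/11*q to the basis.

The other S-polynomials (S(f_2,g_3), S(f_1,g_4), S(f_2,g_4), S(g_3,g_4)) all reduce to 0 modulo the current basis, so we have a Gröbner basis.
Inter-reduce: drop elements whose leading term is divisible by another's, tail-reduce, and make monic.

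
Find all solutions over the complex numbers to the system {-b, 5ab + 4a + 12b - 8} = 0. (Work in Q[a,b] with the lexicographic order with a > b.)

{(2, 0)}

Compute a lex Gröbner basis by Buchberger's algorithm.
f_1 = -b, LT = b.
f_2 = 5ab + 4a + 12b - 8, LT = ab.

S(f_1,f_2): lcm = ab. S = -4/5a - 12/5b + 8/5.
  leading term a: no divisor's leading term divides it; move -4/5a to the remainder.
  leading term b: subtract (12/5)·f_1 from -12/5b + 8/5 → 8/5
  leading term 1: no divisor's leading term divides it; move 8/5 to the remainder.
  remainder -4/5a + 8/5 ≠ 0; add h_3 = -4/5a + 8/5 to the basis.

The other S-polynomials (S(f_1,h_3), S(f_2,h_3)) all reduce to 0 modulo the current basis, so we have a Gröbner basis.
Inter-reduce: drop elements whose leading term is divisible by another's, tail-reduce, and make monic.
Reduced Gröbner basis: {a - 2, b}.

Since the basis is lex-ordered, b is univariate in b. Its roots are {0}. Back-substituting each root into the other basis elements fixes the other coordinates.
  b = 0: the earlier basis element becomes a - 2 = 0, giving a = 2 — point (2, 0).
Each listed point satisfies every original equation (direct substitution).
Zero-dimensionality of the ideal guarantees finitely many solutions over ℂ.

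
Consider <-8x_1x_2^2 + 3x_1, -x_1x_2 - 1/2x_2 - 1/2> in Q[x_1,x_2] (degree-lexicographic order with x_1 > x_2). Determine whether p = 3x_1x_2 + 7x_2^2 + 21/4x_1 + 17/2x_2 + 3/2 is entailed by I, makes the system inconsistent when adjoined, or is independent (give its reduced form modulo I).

First compute the reduced Gröbner basis of I by Buchberger's algorithm.
f_1 = -8x_1x_2^2 + 3x_1, LT = x_1x_2^2.
f_2 = -x_1x_2 - 1/2x_2 - 1/2, LT = x_1x_2.

S(f_1,f_2): lcm = x_1x_2^2. S = -1/2x_2^2 - 3/8x_1 - 1/2x_2.
  leading term x_2^2: no divisor's leading term divides it; move -1/2x_2^2 to the remainder.
  leading term x_1: no divisor's leading term divides it; move -3/8x_1 to the remainder.
  leading term x_2: no divisor's leading term divides it; move -1/2x_2 to the remainder.
  remainder -1/2x_2^2 - 3/8x_1 - 1/2x_2 ≠ 0; add h_3 = -1/2x_2^2 - 3/8x_1 - 1/2x_2 to the basis.

S(f_1,h_3): lcm = x_1x_2^2. S = -3/4x_1^2 - x_1x_2 - 3/8x_1.
  leading term x_1^2: no divisor's leading term divides it; move -3/4x_1^2 to the remainder.
  leading term x_1x_2: subtract (1)·f_2 from -x_1x_2 - 3/8x_1 → -3/8x_1 + 1/2x_2 + 1/2
  leading term x_1: no divisor's leading term divides it; move -3/8x_1 to the remainder.
  leading term x_2: no divisor's leading term divides it; move 1/2x_2 to the remainder.
  leading term 1: no divisor's leading term divides it; move 1/2 to the remainder.
  remainder -3/4x_1^2 - 3/8x_1 + 1/2x_2 + 1/2 ≠ 0; add h_4 = -3/4x_1^2 - 3/8x_1 + 1/2x_2 + 1/2 to the basis.

S(f_2,h_3): lcm = x_1x_2^2. S = -3/4x_1^2 - x_1x_2 + 1/2x_2^2 + 1/2x_2.
  leading term x_1^2: subtract (1)·h_4 from -3/4x_1^2 - x_1x_2 + 1/2x_2^2 + 1/2x_2 → -x_1x_2 + 1/2x_2^2 + 3/8x_1 - 1/2
  leading term x_1x_2: subtract (1)·f_2 from -x_1x_2 + 1/2x_2^2 + 3/8x_1 - 1/2 → 1/2x_2^2 + 3/8x_1 + 1/2x_2
  leading term x_2^2: subtract (-1)·h_3 from 1/2x_2^2 + 3/8x_1 + 1/2x_2 → 0
  remainder 0.

S(f_1,h_4): lcm = x_1^2x_2^2. S = -1/2x_1x_2^2 + 2/3x_2^3 - 3/8x_1^2 + 2/3x_2^2.
  leading term x_1x_2^2: subtract (1/16)·f_1 from -1/2x_1x_2^2 + 2/3x_2^3 - 3/8x_1^2 + 2/3x_2^2 → 2/3x_2^3 - 3/8x_1^2 + 2/3x_2^2 - 3/16x_1
  leading term x_2^3: subtract (-4/3x_2)·h_3 from 2/3x_2^3 - 3/8x_1^2 + 2/3x_2^2 - 3/16x_1 → -3/8x_1^2 - 1/2x_1x_2 - 3/16x_1
  leading term x_1^2: subtract (1/2)·h_4 from -3/8x_1^2 - 1/2x_1x_2 - 3/16x_1 → -1/2x_1x_2 - 1/4x_2 - 1/4
  leading term x_1x_2: subtract (1/2)·f_2 from -1/2x_1x_2 - 1/4x_2 - 1/4 → 0
  remainder 0.

S(f_2,h_4): lcm = x_1^2x_2. S = 2/3x_2^2 + 1/2x_1 + 2/3x_2.
  leading term x_2^2: subtract (-4/3)·h_3 from 2/3x_2^2 + 1/2x_1 + 2/3x_2 → 0
  remainder 0.

S(h_3,h_4): leading monomials are coprime, so the S-polynomial reduces to 0 (Buchberger's first criterion).
Every S-polynomial of the final basis reduces to 0, so we have a Gröbner basis.
Inter-reduce: drop elements whose leading term is divisible by another's, tail-reduce, and make monic.
Reduced Gröbner basis: {x_1^2 + 1/2x_1 - 2/3x_2 - 2/3, x_1x_2 + 1/2x_2 + 1/2, x_2^2 + 3/4x_1 + x_2}.
Label its elements g_1 = x_1^2 + 1/2x_1 - 2/3x_2 - 2/3, g_2 = x_1x_2 + 1/2x_2 + 1/2, g_3 = x_2^2 + 3/4x_1 + x_2.

Reduce p = 3x_1x_2 + 7x_2^2 + 21/4x_1 + 17/2x_2 + 3/2 modulo G:
  leading term x_1x_2: subtract (3)·g_2 from 3x_1x_2 + 7x_2^2 + 21/4x_1 + 17/2x_2 + 3/2 → 7x_2^2 + 21/4x_1 + 7x_2
  leading term x_2^2: subtract (7)·g_3 from 7x_2^2 + 21/4x_1 + 7x_2 → 0
  normal form = 0.
Since the normal form is 0, p ∈ I.

3x_1x_2 + 7x_2^2 + 21/4x_1 + 17/2x_2 + 3/2 lies in I (it reduces to 0).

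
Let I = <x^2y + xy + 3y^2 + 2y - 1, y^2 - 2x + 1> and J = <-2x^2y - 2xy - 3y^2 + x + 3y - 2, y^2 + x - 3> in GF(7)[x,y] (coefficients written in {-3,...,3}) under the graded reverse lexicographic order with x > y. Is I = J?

Two ideals are equal iff their reduced Gröbner bases coincide (the reduced basis is unique for a fixed ordering).
Buchberger on the first generating set:
f_1 = x^2y + xy + 3y^2 + 2y - 1, LT = x^2y.
f_2 = y^2 - 2x + 1, LT = y^2.

S(f_1,f_2): lcm = x^2y^2. S = 2x^3 + xy^2 + 3y^3 - x^2 + 2y^2 - y.
  leading term x^3: no divisor's leading term divides it; move 2x^3 to the remainder.
  leading term xy^2: subtract (x)·f_2 from xy^2 + 3y^3 - x^2 + 2y^2 - y → 3y^3 + x^2 + 2y^2 - x - y
  leading term y^3: subtract (3y)·f_2 from 3y^3 + x^2 + 2y^2 - x - y → x^2 - xy + 2y^2 - x + 3y
  leading term x^2: no divisor's leading term divides it; move x^2 to the remainder.
  leading term xy: no divisor's leading term divides it; move -xy to the remainder.
  leading term y^2: subtract (2)·f_2 from 2y^2 - x + 3y → 3x + 3y - 2
  leading term x: no divisor's leading term divides it; move 3x to the remainder.
  leading term y: no divisor's leading term divides it; move 3y to the remainder.
  leading term 1: no divisor's leading term divides it; move -2 to the remainder.
  remainder 2x^3 + x^2 - xy + 3x + 3y - 2 ≠ 0; add g_3 = 2x^3 + x^2 - xy + 3x + 3y - 2 to the basis.

The other S-polynomials (S(f_1,g_3), S(f_2,g_3)) all reduce to 0 modulo the current basis, so we have a Gröbner basis.
Inter-reduce: drop elements whose leading term is divisible by another's, tail-reduce, and make monic.
Reduced Gröbner basis: {x^3 - 3x^2 + 3xy - 2x - 2y - 1, x^2y + xy - x + 2y + 3, y^2 - 2x + 1}.

Buchberger on the second generating set:
h_1 = -2x^2y - 2xy - 3y^2 + x + 3y - 2, LT = x^2y.
h_2 = y^2 + x - 3, LT = y^2.

S(h_1,h_2): lcm = x^2y^2. S = -x^3 + xy^2 - 2y^3 + 3x^2 + 3xy + 2y^2 + y.
  leading term x^3: no divisor's leading term divides it; move -x^3 to the remainder.
  leading term xy^2: subtract (x)·h_2 from xy^2 - 2y^3 + 3x^2 + 3xy + 2y^2 + y → -2y^3 + 2x^2 + 3xy + 2y^2 + 3x + y
  leading term y^3: subtract (-2y)·h_2 from -2y^3 + 2x^2 + 3xy + 2y^2 + 3x + y → 2x^2 - 2xy + 2y^2 + 3x + 2y
  leading term x^2: no divisor's leading term divides it; move 2x^2 to the remainder.
  leading term xy: no divisor's leading term divides it; move -2xy to the remainder.
  leading term y^2: subtract (2)·h_2 from 2y^2 + 3x + 2y → x + 2y - 1
  leading term x: no divisor's leading term divides it; move x to the remainder.
  leading term y: no divisor's leading term divides it; move 2y to the remainder.
  leading term 1: no divisor's leading term divides it; move -1 to the remainder.
  remainder -x^3 + 2x^2 - 2xy + x + 2y - 1 ≠ 0; add k_3 = -x^3 + 2x^2 - 2xy + x + 2y - 1 to the basis.

The other S-polynomials (S(h_1,k_3), S(h_2,k_3)) all reduce to 0 modulo the current basis, so we have a Gröbner basis.
Inter-reduce: drop elements whose leading term is divisible by another's, tail-reduce, and make monic.
Reduced Gröbner basis: {x^3 - 2x^2 + 2xy - x - 2y + 1, x^2y + xy - 2x + 2y + 2, y^2 + x - 3}.

Since the reduced bases disagree, the two ideals are not the same.

No, the ideals differ.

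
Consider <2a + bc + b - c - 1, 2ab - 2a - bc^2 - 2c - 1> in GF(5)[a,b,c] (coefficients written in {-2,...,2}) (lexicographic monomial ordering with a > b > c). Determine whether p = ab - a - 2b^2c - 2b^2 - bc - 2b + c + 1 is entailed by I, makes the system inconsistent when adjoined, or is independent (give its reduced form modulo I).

ab - a - 2b^2c - 2b^2 - bc - 2b + c + 1 is independent of I; its normal form modulo I is -b - 2c - 2.

First compute the reduced Gröbner basis of I by Buchberger's algorithm.
f_1 = 2a + bc + b - c - 1, LT = a.
f_2 = 2ab - 2a - bc^2 - 2c - 1, LT = ab.

S(f_1,f_2): lcm = ab. S = a - 2b^2c - 2b^2 - 2bc^2 + 2bc + 2b + c - 2.
  reduce S modulo (f_1, f_2):
  remainder -2b^2c - 2b^2 - 2bc^2 - bc - b - c + 1 ≠ 0; add h_3 = -2b^2c - 2b^2 - 2bc^2 - bc - b - c + 1 to the basis.

The other S-polynomials (S(f_1,h_3), S(f_2,h_3)) all reduce to 0 modulo the current basis, so we have a Gröbner basis.
Inter-reduce: drop elements whose leading term is divisible by another's, tail-reduce, and make monic.
Reduced Gröbner basis: {a - 2bc - 2b + 2c + 2, b^2c + b^2 + bc^2 - 2bc - 2b - 2c + 2}.
Label its elements g_1 = a - 2bc - 2b + 2c + 2, g_2 = b^2c + b^2 + bc^2 - 2bc - 2b - 2c + 2.

Reduce p = ab - a - 2b^2c - 2b^2 - bc - 2b + c + 1 modulo G:
  leading term ab: subtract (b)·g_1 from ab - a - 2b^2c - 2b^2 - bc - 2b + c + 1 → -a + 2bc + b + c + 1
  leading term a: subtract (-1)·g_1 from -a + 2bc + b + c + 1 → -b - 2c - 2
  leading term b: no divisor's leading term divides it; move -b to the remainder.
  leading term c: no divisor's leading term divides it; move -2c to the remainder.
  leading term 1: no divisor's leading term divides it; move -2 to the remainder.
  normal form = -b - 2c - 2.
The normal form is nonzero, so p ∉ I. Since p minus its normal form lies in I, I + (p) = I + (r) where r = -b - 2c - 2; decide whether this ideal is the whole ring.
Run Buchberger on G together with r (pairs among the g_i already reduce to 0 since G is a Gröbner basis):
g_1 = a - 2bc - 2b + 2c + 2, LT = a.
g_2 = b^2c + b^2 + bc^2 - 2bc - 2b - 2c + 2, LT = b^2c.
r = -b - 2c - 2, LT = b.

S(g_2,r): lcm = b^2c. S = b^2 - bc^2 + bc - 2b - 2c + 2.
  reduce S modulo (g_1, g_2, r):
  remainder 2c^3 - c^2 - 2c ≠ 0; add m_4 = 2c^3 - c^2 - 2c to the basis.

The other S-polynomials (S(g_1,g_2), S(g_1,r), S(g_1,m_4), S(g_2,m_4), S(r,m_4)) all reduce to 0 modulo the current basis, so we have a Gröbner basis.
Inter-reduce: drop elements whose leading term is divisible by another's, tail-reduce, and make monic.
Reduced Gröbner basis: {a - c^2 + 1, b + 2c + 2, c^3 + 2c^2 - c}.
The reduced Gröbner basis of I + (p) is {a - c^2 + 1, b + 2c + 2, c^3 + 2c^2 - c} ≠ {1}, a proper ideal, so the enlarged system stays consistent: p is independent of I, with normal form -b - 2c - 2.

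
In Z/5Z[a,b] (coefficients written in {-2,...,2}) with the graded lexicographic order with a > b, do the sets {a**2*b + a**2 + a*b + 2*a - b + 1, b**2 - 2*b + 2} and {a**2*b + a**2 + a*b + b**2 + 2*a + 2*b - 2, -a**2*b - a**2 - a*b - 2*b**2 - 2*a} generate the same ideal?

For a fixed monomial order, each ideal has a unique reduced Gröbner basis; comparing bases decides equality.
Buchberger on the first generating set:
f_1 = a**2*b + a**2 + a*b + 2*a - b + 1, LT = a**2*b.
f_2 = b**2 - 2*b + 2, LT = b**2.

S(f_1,f_2): lcm = a**2*b**2. S = -2*a**2*b + a*b**2 - 2*a**2 + 2*a*b - b**2 + b.
  leading term a**2*b: subtract (-2)·f_1 from -2*a**2*b + a*b**2 - 2*a**2 + 2*a*b - b**2 + b → a*b**2 - a*b - b**2 - a - b + 2
  leading term a*b**2: subtract (a)·f_2 from a*b**2 - a*b - b**2 - a - b + 2 → a*b - b**2 + 2*a - b + 2
  leading term a*b: no divisor's leading term divides it; move a*b to the remainder.
  leading term b**2: subtract (-1)·f_2 from -b**2 + 2*a - b + 2 → 2*a + 2*b - 1
  leading term a: no divisor's leading term divides it; move 2*a to the remainder.
  leading term b: no divisor's leading term divides it; move 2*b to the remainder.
  leading term 1: no divisor's leading term divides it; move -1 to the remainder.
  remainder a*b + 2*a + 2*b - 1 ≠ 0; add g_3 = a*b + 2*a + 2*b - 1 to the basis.

S(f_1,g_3): lcm = a**2*b. S = -a**2 - a*b - 2*a - b + 1.
  leading term a**2: no divisor's leading term divides it; move -a**2 to the remainder.
  leading term a*b: subtract (-1)·g_3 from -a*b - 2*a - b + 1 → b
  leading term b: no divisor's leading term divides it; move b to the remainder.
  remainder -a**2 + b ≠ 0; add g_4 = -a**2 + b to the basis.

The other S-polynomials (S(f_2,g_3), S(f_1,g_4), S(f_2,g_4), S(g_3,g_4)) all reduce to 0 modulo the current basis, so we have a Gröbner basis.
Inter-reduce: drop elements whose leading term is divisible by another's, tail-reduce, and make monic.
Reduced Gröbner basis: {a**2 - b, a*b + 2*a + 2*b - 1, b**2 - 2*b + 2}.

Buchberger on the second generating set:
h_1 = a**2*b + a**2 + a*b + b**2 + 2*a + 2*b - 2, LT = a**2*b.
h_2 = -a**2*b - a**2 - a*b - 2*b**2 - 2*a, LT = a**2*b.

S(h_1,h_2): lcm = a**2*b. S = -b**2 + 2*b - 2.
  leading term b**2: no divisor's leading term divides it; move -b**2 to the remainder.
  leading term b: no divisor's leading term divides it; move 2*b to the remainder.
  leading term 1: no divisor's leading term divides it; move -2 to the remainder.
  remainder -b**2 + 2*b - 2 ≠ 0; add k_3 = -b**2 + 2*b - 2 to the basis.

S(h_1,k_3): lcm = a**2*b**2. S = -2*a**2*b + a*b**2 + b**3 - 2*a**2 + 2*a*b + 2*b**2 - 2*b.
  leading term a**2*b: subtract (-2)·h_1 from -2*a**2*b + a*b**2 + b**3 - 2*a**2 + 2*a*b + 2*b**2 - 2*b → a*b**2 + b**3 - a*b - b**2 - a + 2*b + 1
  leading term a*b**2: subtract (-a)·k_3 from a*b**2 + b**3 - a*b - b**2 - a + 2*b + 1 → b**3 + a*b - b**2 + 2*a + 2*b + 1
  leading term b**3: subtract (-b)·k_3 from b**3 + a*b - b**2 + 2*a + 2*b + 1 → a*b + b**2 + 2*a + 1
  leading term a*b: no divisor's leading term divides it; move a*b to the remainder.
  leading term b**2: subtract (-1)·k_3 from b**2 + 2*a + 1 → 2*a + 2*b - 1
  leading term a: no divisor's leading term divides it; move 2*a to the remainder.
  leading term b: no divisor's leading term divides it; move 2*b to the remainder.
  leading term 1: no divisor's leading term divides it; move -1 to the remainder.
  remainder a*b + 2*a + 2*b - 1 ≠ 0; add k_4 = a*b + 2*a + 2*b - 1 to the basis.

S(h_1,k_4): lcm = a**2*b. S = -a**2 - a*b + b**2 - 2*a + 2*b - 2.
  leading term a**2: no divisor's leading term divides it; move -a**2 to the remainder.
  leading term a*b: subtract (-1)·k_4 from -a*b + b**2 - 2*a + 2*b - 2 → b**2 - b + 2
  leading term b**2: subtract (-1)·k_3 from b**2 - b + 2 → b
  leading term b: no divisor's leading term divides it; move b to the remainder.
  remainder -a**2 + b ≠ 0; add k_5 = -a**2 + b to the basis.

The other S-polynomials (S(h_2,k_3), S(h_2,k_4), S(k_3,k_4), S(h_1,k_5), S(h_2,k_5), S(k_3,k_5), S(k_4,k_5)) all reduce to 0 modulo the current basis, so we have a Gröbner basis.
Inter-reduce: drop elements whose leading term is divisible by another's, tail-reduce, and make monic.
Reduced Gröbner basis: {a**2 - b, a*b + 2*a + 2*b - 1, b**2 - 2*b + 2}.

These coincide, so the ideals are equal.

Yes, the ideals are equal.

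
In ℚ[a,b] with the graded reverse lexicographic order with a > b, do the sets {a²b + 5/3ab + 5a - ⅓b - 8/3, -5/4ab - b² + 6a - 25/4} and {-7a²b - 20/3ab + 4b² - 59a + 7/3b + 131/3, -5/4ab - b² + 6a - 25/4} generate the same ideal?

Equality of ideals is decidable: compute both reduced Gröbner bases (unique for the ordering) and check whether they agree.
Buchberger on the first generating set:
f_1 = a²b + 5/3ab + 5a - ⅓b - 8/3, LT = a²b.
f_2 = -5/4ab - b² + 6a - 25/4, LT = ab.

S(f_1,f_2): lcm = a²b. S = -⅘ab² + 24/5a² + 5/3ab - ⅓b - 8/3.
  reduce S modulo (f_1, f_2):
  remainder 16/25b³ + 24/5a² + 652/375b² - 1304/125a + 11/3b + 41/5 ≠ 0; add g_3 = 16/25b³ + 24/5a² + 652/375b² - 1304/125a + 11/3b + 41/5 to the basis.

S(f_1,g_3): lcm = a²b³. S = -15/2a⁴ - 163/60a²b² + 5/3ab³ + 163/10a³ - 275/48a²b + 5ab² - ⅓b³ - 205/16a² - 8/3b².
  reduce S modulo (f_1, f_2, g_3):
  remainder -15/2a⁴ + 163/10a³ + 1083/16a² - 151/5b² + 32219/240a - 893/60b - 2345/12 ≠ 0; add g_4 = -15/2a⁴ + 163/10a³ + 1083/16a² - 151/5b² + 32219/240a - 893/60b - 2345/12 to the basis.

S(f_2,g_3): lcm = ab³. S = ⅘b⁴ - 15/2a³ - 451/60ab² + 163/10a² - 275/48ab + 5b² - 205/16a.
  reduce S modulo (f_1, f_2, g_3, g_4):
  remainder -15/2a³ - 25/2a² + 5b² - 165/16a + 10/3b + 1375/48 ≠ 0; add g_5 = -15/2a³ - 25/2a² + 5b² - 165/16a + 10/3b + 1375/48 to the basis.

The other S-polynomials (S(f_1,g_4), S(f_2,g_4), S(g_3,g_4), S(f_1,g_5), S(f_2,g_5), S(g_3,g_5), S(g_4,g_5)) all reduce to 0 modulo the current basis, so we have a Gröbner basis.
Inter-reduce: drop elements whose leading term is divisible by another's, tail-reduce, and make monic.
Reduced Gröbner basis: {a³ + 5/3a² - ⅔b² + 11/8a - 4/9b - 275/72, b³ + 15/2a² + 163/60b² - 163/10a + 275/48b + 205/16, ab + ⅘b² - 24/5a + 5}.

Buchberger on the second generating set:
h_1 = -7a²b - 20/3ab + 4b² - 59a + 7/3b + 131/3, LT = a²b.
h_2 = -5/4ab - b² + 6a - 25/4, LT = ab.

S(h_1,h_2): lcm = a²b. S = -⅘ab² + 24/5a² + 20/21ab - 4/7b² + 24/7a - ⅓b - 131/21.
  reduce S modulo (h_1, h_2):
  remainder 16/25b³ + 24/5a² + 652/375b² - 1304/125a + 11/3b + 41/5 ≠ 0; add k_3 = 16/25b³ + 24/5a² + 652/375b² - 1304/125a + 11/3b + 41/5 to the basis.

S(h_1,k_3): lcm = a²b³. S = -15/2a⁴ - 163/60a²b² + 20/21ab³ - 4/7b⁴ + 163/10a³ - 275/48a²b + 59/7ab² - ⅓b³ - 205/16a² - 131/21b².
  reduce S modulo (h_1, h_2, k_3):
  remainder -15/2a⁴ + 163/10a³ + 1083/16a² - 151/5b² + 32219/240a - 893/60b - 2345/12 ≠ 0; add k_4 = -15/2a⁴ + 163/10a³ + 1083/16a² - 151/5b² + 32219/240a - 893/60b - 2345/12 to the basis.

S(h_2,k_3): lcm = ab³. S = ⅘b⁴ - 15/2a³ - 451/60ab² + 163/10a² - 275/48ab + 5b² - 205/16a.
  reduce S modulo (h_1, h_2, k_3, k_4):
  remainder -15/2a³ - 25/2a² + 5b² - 165/16a + 10/3b + 1375/48 ≠ 0; add k_5 = -15/2a³ - 25/2a² + 5b² - 165/16a + 10/3b + 1375/48 to the basis.

The other S-polynomials (S(h_1,k_4), S(h_2,k_4), S(k_3,k_4), S(h_1,k_5), S(h_2,k_5), S(k_3,k_5), S(k_4,k_5)) all reduce to 0 modulo the current basis, so we have a Gröbner basis.
Inter-reduce: drop elements whose leading term is divisible by another's, tail-reduce, and make monic.
Reduced Gröbner basis: {a³ + 5/3a² - ⅔b² + 11/8a - 4/9b - 275/72, b³ + 15/2a² + 163/60b² - 163/10a + 275/48b + 205/16, ab + ⅘b² - 24/5a + 5}.

The two bases agree; hence the ideals are identical.
The choice of monomial ordering does not affect the verdict — as long as both bases are computed under the same ordering, their equality decides ideal equality.

Yes, the ideals are equal.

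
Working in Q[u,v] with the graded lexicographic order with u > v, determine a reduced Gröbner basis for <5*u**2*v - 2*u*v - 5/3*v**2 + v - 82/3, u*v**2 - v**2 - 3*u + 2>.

G = {u**3 - 16/15*u**2 - 97/45*u*v + 7/15*u + 92/45*v - 2/15, u**2*v - 2/5*u*v - 1/3*v**2 + 1/5*v - 82/15, u*v**2 - v**2 - 3*u + 2, v**3 - 9*u**2 - 12/5*v**2 + 3/5*u + 82/5*v + 18/5}

This is the nonlinear analogue of row-reducing a linear system.

f_1 = 5*u**2*v - 2*u*v - 5/3*v**2 + v - 82/3, LT = u**2*v.
f_2 = u*v**2 - v**2 - 3*u + 2, LT = u*v**2.

S(f_1,f_2): lcm = u**2*v**2. S = 3/5*u*v**2 - 1/3*v**3 + 3*u**2 + 1/5*v**2 - 2*u - 82/15*v.
  reduce S modulo (f_1, f_2):
  remainder -1/3*v**3 + 3*u**2 + 4/5*v**2 - 1/5*u - 82/15*v - 6/5 ≠ 0; add g_3 = -1/3*v**3 + 3*u**2 + 4/5*v**2 - 1/5*u - 82/15*v - 6/5 to the basis.

S(f_1,g_3): lcm = u**2*v**3. S = 9*u**4 + 12/5*u**2*v**2 - 2/5*u*v**3 - 1/3*v**4 - 3/5*u**3 - 82/5*u**2*v + 1/5*v**3 - 18/5*u**2 - 82/15*v**2.
  reduce S modulo (f_1, f_2, g_3):
  remainder 9*u**4 - 3/5*u**3 - 27/5*u**2 - 219/25*u*v - 97/15*v**2 + 3*u + 557/25*v - 8044/75 ≠ 0; add g_4 = 9*u**4 - 3/5*u**3 - 27/5*u**2 - 219/25*u*v - 97/15*v**2 + 3*u + 557/25*v - 8044/75 to the basis.

S(f_2,g_3): lcm = u*v**3. S = 9*u**3 + 12/5*u*v**2 - v**3 - 3/5*u**2 - 97/5*u*v - 18/5*u + 2*v.
  reduce S modulo (f_1, f_2, g_3, g_4):
  remainder 9*u**3 - 48/5*u**2 - 97/5*u*v + 21/5*u + 92/5*v - 6/5 ≠ 0; add g_5 = 9*u**3 - 48/5*u**2 - 97/5*u*v + 21/5*u + 92/5*v - 6/5 to the basis.

The other S-polynomials (S(f_1,g_4), S(f_2,g_4), S(g_3,g_4), S(f_1,g_5), S(f_2,g_5), S(g_3,g_5), S(g_4,g_5)) all reduce to 0 modulo the current basis, so we have a Gröbner basis.
Inter-reduce: drop elements whose leading term is divisible by another's, tail-reduce, and make monic.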